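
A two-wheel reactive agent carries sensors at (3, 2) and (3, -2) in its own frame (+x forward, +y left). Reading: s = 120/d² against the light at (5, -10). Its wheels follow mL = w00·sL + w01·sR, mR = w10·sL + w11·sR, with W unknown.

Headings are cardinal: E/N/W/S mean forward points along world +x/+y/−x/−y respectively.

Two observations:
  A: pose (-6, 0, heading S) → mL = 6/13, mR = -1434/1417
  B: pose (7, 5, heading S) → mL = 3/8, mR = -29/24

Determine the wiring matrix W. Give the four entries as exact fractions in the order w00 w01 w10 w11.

obs A: pose=(-6,0,S) → sL=12/13, sR=60/109, mL=6/13, mR=-1434/1417
obs B: pose=(7,5,S) → sL=3/4, sR=5/6, mL=3/8, mR=-29/24
sensor matrix S = [[12/13, 60/109], [3/4, 5/6]]; det S = 505/1417
solve [mL_A; mL_B] = S·[w00; w01] and [mR_A; mR_B] = S·[w10; w11]:
  w00 = 1/2, w01 = 0, w10 = -1/2, w11 = -1

1/2 0 -1/2 -1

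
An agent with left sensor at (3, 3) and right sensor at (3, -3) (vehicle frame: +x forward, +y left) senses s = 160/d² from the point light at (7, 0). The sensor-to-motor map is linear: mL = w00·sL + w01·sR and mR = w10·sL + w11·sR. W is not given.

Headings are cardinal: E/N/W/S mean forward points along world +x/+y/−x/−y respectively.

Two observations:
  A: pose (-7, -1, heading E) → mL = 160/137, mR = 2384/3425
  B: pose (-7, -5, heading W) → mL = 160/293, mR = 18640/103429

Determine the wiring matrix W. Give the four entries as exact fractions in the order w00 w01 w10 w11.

0 1 1 -1/2

obs A: pose=(-7,-1,E) → sL=32/25, sR=160/137, mL=160/137, mR=2384/3425
obs B: pose=(-7,-5,W) → sL=160/353, sR=160/293, mL=160/293, mR=18640/103429
sensor matrix S = [[32/25, 160/137], [160/353, 160/293]]; det S = 12017664/70848865
solve [mL_A; mL_B] = S·[w00; w01] and [mR_A; mR_B] = S·[w10; w11]:
  w00 = 0, w01 = 1, w10 = 1, w11 = -1/2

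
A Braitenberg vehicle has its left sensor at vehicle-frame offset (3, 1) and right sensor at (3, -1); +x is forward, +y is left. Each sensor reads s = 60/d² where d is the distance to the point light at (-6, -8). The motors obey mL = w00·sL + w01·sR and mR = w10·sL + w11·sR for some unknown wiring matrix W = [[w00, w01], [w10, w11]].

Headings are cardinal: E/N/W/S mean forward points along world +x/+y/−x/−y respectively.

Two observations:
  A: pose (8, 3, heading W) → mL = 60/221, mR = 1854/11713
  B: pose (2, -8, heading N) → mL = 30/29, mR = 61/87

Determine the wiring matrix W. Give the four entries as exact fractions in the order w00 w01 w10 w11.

obs A: pose=(8,3,W) → sL=60/221, sR=12/53, mL=60/221, mR=1854/11713
obs B: pose=(2,-8,N) → sL=30/29, sR=2/3, mL=30/29, mR=61/87
sensor matrix S = [[60/221, 12/53], [30/29, 2/3]]; det S = -18080/339677
solve [mL_A; mL_B] = S·[w00; w01] and [mR_A; mR_B] = S·[w10; w11]:
  w00 = 1, w01 = 0, w10 = 1, w11 = -1/2

1 0 1 -1/2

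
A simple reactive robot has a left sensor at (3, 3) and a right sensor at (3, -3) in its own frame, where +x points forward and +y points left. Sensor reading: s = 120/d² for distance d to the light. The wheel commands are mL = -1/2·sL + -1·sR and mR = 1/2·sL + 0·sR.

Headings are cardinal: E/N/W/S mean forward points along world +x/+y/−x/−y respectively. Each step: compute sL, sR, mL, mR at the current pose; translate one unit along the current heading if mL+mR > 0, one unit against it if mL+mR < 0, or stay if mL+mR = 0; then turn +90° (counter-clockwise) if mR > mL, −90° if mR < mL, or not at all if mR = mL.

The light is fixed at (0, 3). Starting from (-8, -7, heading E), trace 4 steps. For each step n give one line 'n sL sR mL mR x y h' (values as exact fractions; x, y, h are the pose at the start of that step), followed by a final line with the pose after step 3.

n=0: pose=(-8,-7,E); sL=60/37, sR=60/97; mL=-5130/3589, mR=30/37; mL+mR=-60/97 → advance -1; mR−mL=8040/3589 → turn +1·90°
n=1: pose=(-9,-7,N); sL=120/193, sR=24/17; mL=-5652/3281, mR=60/193; mL+mR=-24/17 → advance -1; mR−mL=6672/3281 → turn +1·90°
n=2: pose=(-9,-8,W); sL=6/17, sR=15/26; mL=-333/442, mR=3/17; mL+mR=-15/26 → advance -1; mR−mL=411/442 → turn +1·90°
n=3: pose=(-8,-8,S); sL=120/221, sR=120/317; mL=-45540/70057, mR=60/221; mL+mR=-120/317 → advance -1; mR−mL=64560/70057 → turn +1·90°

0 60/37 60/97 -5130/3589 30/37 -8 -7 E
1 120/193 24/17 -5652/3281 60/193 -9 -7 N
2 6/17 15/26 -333/442 3/17 -9 -8 W
3 120/221 120/317 -45540/70057 60/221 -8 -8 S
final -8 -7 E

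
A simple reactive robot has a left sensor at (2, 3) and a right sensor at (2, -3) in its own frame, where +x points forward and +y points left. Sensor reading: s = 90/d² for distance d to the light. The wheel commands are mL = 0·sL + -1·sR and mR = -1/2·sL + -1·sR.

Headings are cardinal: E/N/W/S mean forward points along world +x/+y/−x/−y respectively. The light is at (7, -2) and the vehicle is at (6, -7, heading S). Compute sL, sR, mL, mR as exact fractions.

left sensor world pos  = (9, -9); dL² = 53
right sensor world pos = (3, -9); dR² = 65
sL = 90/53 = 90/53
sR = 90/65 = 18/13
mL = 0·sL + -1·sR = -18/13
mR = -1/2·sL + -1·sR = -1539/689

90/53 18/13 -18/13 -1539/689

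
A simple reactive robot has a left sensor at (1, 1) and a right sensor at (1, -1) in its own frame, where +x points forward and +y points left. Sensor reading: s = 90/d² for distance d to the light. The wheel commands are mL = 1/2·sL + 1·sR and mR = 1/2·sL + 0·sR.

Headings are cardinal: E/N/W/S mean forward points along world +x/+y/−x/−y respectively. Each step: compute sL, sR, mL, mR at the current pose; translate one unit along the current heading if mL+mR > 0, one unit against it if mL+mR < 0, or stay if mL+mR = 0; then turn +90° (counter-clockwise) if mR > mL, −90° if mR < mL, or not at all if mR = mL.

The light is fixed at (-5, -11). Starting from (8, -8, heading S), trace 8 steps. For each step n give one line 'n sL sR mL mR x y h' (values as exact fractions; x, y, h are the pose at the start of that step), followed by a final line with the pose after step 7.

0 9/20 45/74 1233/1480 9/40 8 -8 S
1 18/29 10/17 443/493 9/29 8 -9 W
2 9/13 45/89 1971/2314 9/26 7 -9 N
3 18/37 90/173 4887/6401 9/37 7 -8 E
4 9/20 45/74 1233/1480 9/40 8 -8 S
5 18/29 10/17 443/493 9/29 8 -9 W
6 9/13 45/89 1971/2314 9/26 7 -9 N
7 18/37 90/173 4887/6401 9/37 7 -8 E
final 8 -8 S

n=0: pose=(8,-8,S); sL=9/20, sR=45/74; mL=1233/1480, mR=9/40; mL+mR=783/740 → advance +1; mR−mL=-45/74 → turn -1·90°
n=1: pose=(8,-9,W); sL=18/29, sR=10/17; mL=443/493, mR=9/29; mL+mR=596/493 → advance +1; mR−mL=-10/17 → turn -1·90°
n=2: pose=(7,-9,N); sL=9/13, sR=45/89; mL=1971/2314, mR=9/26; mL+mR=1386/1157 → advance +1; mR−mL=-45/89 → turn -1·90°
n=3: pose=(7,-8,E); sL=18/37, sR=90/173; mL=4887/6401, mR=9/37; mL+mR=6444/6401 → advance +1; mR−mL=-90/173 → turn -1·90°
n=4: pose=(8,-8,S); sL=9/20, sR=45/74; mL=1233/1480, mR=9/40; mL+mR=783/740 → advance +1; mR−mL=-45/74 → turn -1·90°
n=5: pose=(8,-9,W); sL=18/29, sR=10/17; mL=443/493, mR=9/29; mL+mR=596/493 → advance +1; mR−mL=-10/17 → turn -1·90°
n=6: pose=(7,-9,N); sL=9/13, sR=45/89; mL=1971/2314, mR=9/26; mL+mR=1386/1157 → advance +1; mR−mL=-45/89 → turn -1·90°
n=7: pose=(7,-8,E); sL=18/37, sR=90/173; mL=4887/6401, mR=9/37; mL+mR=6444/6401 → advance +1; mR−mL=-90/173 → turn -1·90°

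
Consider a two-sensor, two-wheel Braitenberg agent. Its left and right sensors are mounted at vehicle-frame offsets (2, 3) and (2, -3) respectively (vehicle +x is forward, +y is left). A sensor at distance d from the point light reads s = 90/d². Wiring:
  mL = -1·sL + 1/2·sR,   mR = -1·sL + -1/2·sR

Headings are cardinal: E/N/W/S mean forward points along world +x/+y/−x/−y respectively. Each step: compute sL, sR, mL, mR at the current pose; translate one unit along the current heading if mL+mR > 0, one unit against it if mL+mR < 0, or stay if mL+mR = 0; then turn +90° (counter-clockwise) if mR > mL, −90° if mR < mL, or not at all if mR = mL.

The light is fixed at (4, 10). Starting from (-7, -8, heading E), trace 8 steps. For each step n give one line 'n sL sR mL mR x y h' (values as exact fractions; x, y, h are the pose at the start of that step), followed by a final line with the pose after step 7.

0 5/17 5/29 -205/986 -375/986 -7 -8 E
1 90/481 18/125 -6921/60125 -15579/60125 -8 -8 S
2 45/298 45/196 -2115/58408 -15525/58408 -8 -7 W
3 90/421 90/289 -7065/121669 -44955/121669 -7 -7 N
4 5/17 5/29 -205/986 -375/986 -7 -8 E
5 90/481 18/125 -6921/60125 -15579/60125 -8 -8 S
6 45/298 45/196 -2115/58408 -15525/58408 -8 -7 W
7 90/421 90/289 -7065/121669 -44955/121669 -7 -7 N
final -7 -8 E

n=0: pose=(-7,-8,E); sL=5/17, sR=5/29; mL=-205/986, mR=-375/986; mL+mR=-10/17 → advance -1; mR−mL=-5/29 → turn -1·90°
n=1: pose=(-8,-8,S); sL=90/481, sR=18/125; mL=-6921/60125, mR=-15579/60125; mL+mR=-180/481 → advance -1; mR−mL=-18/125 → turn -1·90°
n=2: pose=(-8,-7,W); sL=45/298, sR=45/196; mL=-2115/58408, mR=-15525/58408; mL+mR=-45/149 → advance -1; mR−mL=-45/196 → turn -1·90°
n=3: pose=(-7,-7,N); sL=90/421, sR=90/289; mL=-7065/121669, mR=-44955/121669; mL+mR=-180/421 → advance -1; mR−mL=-90/289 → turn -1·90°
n=4: pose=(-7,-8,E); sL=5/17, sR=5/29; mL=-205/986, mR=-375/986; mL+mR=-10/17 → advance -1; mR−mL=-5/29 → turn -1·90°
n=5: pose=(-8,-8,S); sL=90/481, sR=18/125; mL=-6921/60125, mR=-15579/60125; mL+mR=-180/481 → advance -1; mR−mL=-18/125 → turn -1·90°
n=6: pose=(-8,-7,W); sL=45/298, sR=45/196; mL=-2115/58408, mR=-15525/58408; mL+mR=-45/149 → advance -1; mR−mL=-45/196 → turn -1·90°
n=7: pose=(-7,-7,N); sL=90/421, sR=90/289; mL=-7065/121669, mR=-44955/121669; mL+mR=-180/421 → advance -1; mR−mL=-90/289 → turn -1·90°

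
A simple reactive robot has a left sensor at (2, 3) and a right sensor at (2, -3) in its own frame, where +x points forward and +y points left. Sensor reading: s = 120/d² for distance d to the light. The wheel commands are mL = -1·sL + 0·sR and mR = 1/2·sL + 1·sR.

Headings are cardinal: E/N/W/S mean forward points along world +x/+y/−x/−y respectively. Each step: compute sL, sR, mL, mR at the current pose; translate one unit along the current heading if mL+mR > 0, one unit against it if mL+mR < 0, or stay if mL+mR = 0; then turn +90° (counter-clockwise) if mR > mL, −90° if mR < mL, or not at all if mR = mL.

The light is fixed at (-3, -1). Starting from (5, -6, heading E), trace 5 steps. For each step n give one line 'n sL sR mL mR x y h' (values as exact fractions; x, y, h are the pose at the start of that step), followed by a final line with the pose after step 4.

n=0: pose=(5,-6,E); sL=15/13, sR=30/41; mL=-15/13, mR=1395/1066; mL+mR=165/1066 → advance +1; mR−mL=2625/1066 → turn +1·90°
n=1: pose=(6,-6,N); sL=8/3, sR=40/51; mL=-8/3, mR=36/17; mL+mR=-28/51 → advance -1; mR−mL=244/51 → turn +1·90°
n=2: pose=(6,-7,W); sL=12/13, sR=60/29; mL=-12/13, mR=954/377; mL+mR=606/377 → advance +1; mR−mL=1302/377 → turn +1·90°
n=3: pose=(5,-7,S); sL=24/37, sR=120/89; mL=-24/37, mR=5508/3293; mL+mR=3372/3293 → advance +1; mR−mL=7644/3293 → turn +1·90°
n=4: pose=(5,-8,E); sL=30/29, sR=3/5; mL=-30/29, mR=162/145; mL+mR=12/145 → advance +1; mR−mL=312/145 → turn +1·90°

0 15/13 30/41 -15/13 1395/1066 5 -6 E
1 8/3 40/51 -8/3 36/17 6 -6 N
2 12/13 60/29 -12/13 954/377 6 -7 W
3 24/37 120/89 -24/37 5508/3293 5 -7 S
4 30/29 3/5 -30/29 162/145 5 -8 E
final 6 -8 N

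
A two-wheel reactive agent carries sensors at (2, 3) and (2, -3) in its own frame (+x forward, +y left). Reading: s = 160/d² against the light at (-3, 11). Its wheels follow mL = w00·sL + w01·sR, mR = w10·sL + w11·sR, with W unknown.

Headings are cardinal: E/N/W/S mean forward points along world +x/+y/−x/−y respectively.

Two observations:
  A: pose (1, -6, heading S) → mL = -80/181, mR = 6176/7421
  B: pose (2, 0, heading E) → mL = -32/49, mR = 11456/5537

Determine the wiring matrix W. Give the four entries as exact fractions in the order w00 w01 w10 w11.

0 -1 1 1

obs A: pose=(1,-6,S) → sL=16/41, sR=80/181, mL=-80/181, mR=6176/7421
obs B: pose=(2,0,E) → sL=160/113, sR=32/49, mL=-32/49, mR=11456/5537
sensor matrix S = [[16/41, 80/181], [160/113, 32/49]]; det S = -15243264/41090077
solve [mL_A; mL_B] = S·[w00; w01] and [mR_A; mR_B] = S·[w10; w11]:
  w00 = 0, w01 = -1, w10 = 1, w11 = 1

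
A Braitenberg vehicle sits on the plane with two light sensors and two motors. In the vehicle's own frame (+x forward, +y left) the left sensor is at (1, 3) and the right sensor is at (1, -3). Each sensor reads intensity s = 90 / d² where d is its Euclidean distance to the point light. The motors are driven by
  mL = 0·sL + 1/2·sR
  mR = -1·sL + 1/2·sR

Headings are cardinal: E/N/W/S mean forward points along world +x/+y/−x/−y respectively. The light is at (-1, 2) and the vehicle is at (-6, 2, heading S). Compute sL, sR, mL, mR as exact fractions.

18 18/13 9/13 -225/13

left sensor world pos  = (-3, 1); dL² = 5
right sensor world pos = (-9, 1); dR² = 65
sL = 90/5 = 18
sR = 90/65 = 18/13
mL = 0·sL + 1/2·sR = 9/13
mR = -1·sL + 1/2·sR = -225/13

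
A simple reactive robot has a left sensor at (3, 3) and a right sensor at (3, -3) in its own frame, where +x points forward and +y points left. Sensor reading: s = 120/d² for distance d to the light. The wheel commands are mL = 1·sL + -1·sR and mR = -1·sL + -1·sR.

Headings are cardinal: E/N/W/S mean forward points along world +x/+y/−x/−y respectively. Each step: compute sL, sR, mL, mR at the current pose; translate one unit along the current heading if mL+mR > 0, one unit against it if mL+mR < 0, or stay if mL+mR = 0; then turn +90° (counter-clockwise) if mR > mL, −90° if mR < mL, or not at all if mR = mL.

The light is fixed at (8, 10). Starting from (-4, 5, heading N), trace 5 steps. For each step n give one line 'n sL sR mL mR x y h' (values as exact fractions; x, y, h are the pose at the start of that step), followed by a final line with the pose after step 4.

n=0: pose=(-4,5,N); sL=120/229, sR=24/17; mL=-3456/3893, mR=-7536/3893; mL+mR=-48/17 → advance -1; mR−mL=-240/229 → turn -1·90°
n=1: pose=(-4,4,E); sL=4/3, sR=20/27; mL=16/27, mR=-56/27; mL+mR=-40/27 → advance -1; mR−mL=-8/3 → turn -1·90°
n=2: pose=(-5,4,S); sL=120/181, sR=120/337; mL=18720/60997, mR=-62160/60997; mL+mR=-240/337 → advance -1; mR−mL=-240/181 → turn -1·90°
n=3: pose=(-5,5,W); sL=3/8, sR=6/13; mL=-9/104, mR=-87/104; mL+mR=-12/13 → advance -1; mR−mL=-3/4 → turn -1·90°
n=4: pose=(-4,5,N); sL=120/229, sR=24/17; mL=-3456/3893, mR=-7536/3893; mL+mR=-48/17 → advance -1; mR−mL=-240/229 → turn -1·90°

0 120/229 24/17 -3456/3893 -7536/3893 -4 5 N
1 4/3 20/27 16/27 -56/27 -4 4 E
2 120/181 120/337 18720/60997 -62160/60997 -5 4 S
3 3/8 6/13 -9/104 -87/104 -5 5 W
4 120/229 24/17 -3456/3893 -7536/3893 -4 5 N
final -4 4 E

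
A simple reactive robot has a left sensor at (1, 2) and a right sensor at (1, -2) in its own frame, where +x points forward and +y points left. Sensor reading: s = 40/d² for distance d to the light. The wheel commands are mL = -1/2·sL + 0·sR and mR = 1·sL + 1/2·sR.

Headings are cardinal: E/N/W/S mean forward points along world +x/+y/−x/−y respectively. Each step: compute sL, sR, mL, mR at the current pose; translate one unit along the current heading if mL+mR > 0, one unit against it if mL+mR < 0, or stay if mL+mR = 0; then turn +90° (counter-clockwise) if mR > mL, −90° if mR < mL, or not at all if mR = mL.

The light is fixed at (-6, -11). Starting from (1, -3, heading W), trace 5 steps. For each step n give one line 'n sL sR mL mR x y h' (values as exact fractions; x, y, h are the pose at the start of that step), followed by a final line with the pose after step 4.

n=0: pose=(1,-3,W); sL=5/9, sR=5/17; mL=-5/18, mR=215/306; mL+mR=65/153 → advance +1; mR−mL=50/51 → turn +1·90°
n=1: pose=(0,-3,S); sL=40/113, sR=8/13; mL=-20/113, mR=972/1469; mL+mR=712/1469 → advance +1; mR−mL=1232/1469 → turn +1·90°
n=2: pose=(0,-4,E); sL=4/13, sR=20/37; mL=-2/13, mR=278/481; mL+mR=204/481 → advance +1; mR−mL=352/481 → turn +1·90°
n=3: pose=(1,-4,N); sL=40/89, sR=8/29; mL=-20/89, mR=1516/2581; mL+mR=936/2581 → advance +1; mR−mL=2096/2581 → turn +1·90°
n=4: pose=(1,-3,W); sL=5/9, sR=5/17; mL=-5/18, mR=215/306; mL+mR=65/153 → advance +1; mR−mL=50/51 → turn +1·90°

0 5/9 5/17 -5/18 215/306 1 -3 W
1 40/113 8/13 -20/113 972/1469 0 -3 S
2 4/13 20/37 -2/13 278/481 0 -4 E
3 40/89 8/29 -20/89 1516/2581 1 -4 N
4 5/9 5/17 -5/18 215/306 1 -3 W
final 0 -3 S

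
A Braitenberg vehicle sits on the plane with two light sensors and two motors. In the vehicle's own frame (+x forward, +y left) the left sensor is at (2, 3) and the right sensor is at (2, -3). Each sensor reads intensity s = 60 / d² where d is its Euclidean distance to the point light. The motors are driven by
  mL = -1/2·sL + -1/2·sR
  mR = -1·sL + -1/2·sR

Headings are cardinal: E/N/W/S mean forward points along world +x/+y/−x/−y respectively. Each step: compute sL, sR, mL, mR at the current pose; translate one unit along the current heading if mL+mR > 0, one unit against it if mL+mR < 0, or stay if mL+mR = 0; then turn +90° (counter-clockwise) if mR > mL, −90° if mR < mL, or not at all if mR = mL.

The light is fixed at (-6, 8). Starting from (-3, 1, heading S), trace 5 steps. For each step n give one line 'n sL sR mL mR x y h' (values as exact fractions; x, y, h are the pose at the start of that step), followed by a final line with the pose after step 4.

n=0: pose=(-3,1,S); sL=20/39, sR=20/27; mL=-220/351, mR=-310/351; mL+mR=-530/351 → advance -1; mR−mL=-10/39 → turn -1·90°
n=1: pose=(-3,2,W); sL=30/41, sR=6; mL=-138/41, mR=-153/41; mL+mR=-291/41 → advance -1; mR−mL=-15/41 → turn -1·90°
n=2: pose=(-2,2,N); sL=60/17, sR=12/13; mL=-492/221, mR=-882/221; mL+mR=-1374/221 → advance -1; mR−mL=-30/17 → turn -1·90°
n=3: pose=(-2,1,E); sL=15/13, sR=15/34; mL=-705/884, mR=-1215/884; mL+mR=-480/221 → advance -1; mR−mL=-15/26 → turn -1·90°
n=4: pose=(-3,1,S); sL=20/39, sR=20/27; mL=-220/351, mR=-310/351; mL+mR=-530/351 → advance -1; mR−mL=-10/39 → turn -1·90°

0 20/39 20/27 -220/351 -310/351 -3 1 S
1 30/41 6 -138/41 -153/41 -3 2 W
2 60/17 12/13 -492/221 -882/221 -2 2 N
3 15/13 15/34 -705/884 -1215/884 -2 1 E
4 20/39 20/27 -220/351 -310/351 -3 1 S
final -3 2 W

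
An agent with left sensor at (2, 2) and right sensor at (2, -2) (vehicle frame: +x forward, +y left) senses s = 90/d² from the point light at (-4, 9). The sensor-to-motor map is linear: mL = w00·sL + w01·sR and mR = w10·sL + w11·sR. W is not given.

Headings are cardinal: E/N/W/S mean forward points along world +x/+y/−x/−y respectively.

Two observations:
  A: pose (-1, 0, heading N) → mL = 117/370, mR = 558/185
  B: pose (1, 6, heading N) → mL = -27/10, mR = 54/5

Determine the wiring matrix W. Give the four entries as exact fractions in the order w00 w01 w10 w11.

-1/2 1 1 1

obs A: pose=(-1,0,N) → sL=9/5, sR=45/37, mL=117/370, mR=558/185
obs B: pose=(1,6,N) → sL=9, sR=9/5, mL=-27/10, mR=54/5
sensor matrix S = [[9/5, 45/37], [9, 9/5]]; det S = -7128/925
solve [mL_A; mL_B] = S·[w00; w01] and [mR_A; mR_B] = S·[w10; w11]:
  w00 = -1/2, w01 = 1, w10 = 1, w11 = 1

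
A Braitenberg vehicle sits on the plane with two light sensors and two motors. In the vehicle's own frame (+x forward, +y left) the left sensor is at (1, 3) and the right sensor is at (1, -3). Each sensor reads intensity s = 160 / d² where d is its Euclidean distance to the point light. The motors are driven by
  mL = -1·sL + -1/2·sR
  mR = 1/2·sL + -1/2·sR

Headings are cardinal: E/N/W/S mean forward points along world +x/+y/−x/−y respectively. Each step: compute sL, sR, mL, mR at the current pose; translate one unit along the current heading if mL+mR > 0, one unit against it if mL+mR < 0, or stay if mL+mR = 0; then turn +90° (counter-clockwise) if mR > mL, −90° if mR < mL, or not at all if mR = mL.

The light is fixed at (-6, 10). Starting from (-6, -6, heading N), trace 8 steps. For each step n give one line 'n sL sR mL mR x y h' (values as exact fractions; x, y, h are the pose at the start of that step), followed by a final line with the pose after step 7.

n=0: pose=(-6,-6,N); sL=80/117, sR=80/117; mL=-40/39, mR=0; mL+mR=-40/39 → advance -1; mR−mL=40/39 → turn +1·90°
n=1: pose=(-6,-7,W); sL=160/401, sR=160/197; mL=-63600/78997, mR=-16320/78997; mL+mR=-79920/78997 → advance -1; mR−mL=240/401 → turn +1·90°
n=2: pose=(-5,-7,S); sL=8/17, sR=20/41; mL=-498/697, mR=-6/697; mL+mR=-504/697 → advance -1; mR−mL=12/17 → turn +1·90°
n=3: pose=(-5,-6,E); sL=160/173, sR=32/73; mL=-14448/12629, mR=3072/12629; mL+mR=-11376/12629 → advance -1; mR−mL=240/173 → turn +1·90°
n=4: pose=(-6,-6,N); sL=80/117, sR=80/117; mL=-40/39, mR=0; mL+mR=-40/39 → advance -1; mR−mL=40/39 → turn +1·90°
n=5: pose=(-6,-7,W); sL=160/401, sR=160/197; mL=-63600/78997, mR=-16320/78997; mL+mR=-79920/78997 → advance -1; mR−mL=240/401 → turn +1·90°
n=6: pose=(-5,-7,S); sL=8/17, sR=20/41; mL=-498/697, mR=-6/697; mL+mR=-504/697 → advance -1; mR−mL=12/17 → turn +1·90°
n=7: pose=(-5,-6,E); sL=160/173, sR=32/73; mL=-14448/12629, mR=3072/12629; mL+mR=-11376/12629 → advance -1; mR−mL=240/173 → turn +1·90°

0 80/117 80/117 -40/39 0 -6 -6 N
1 160/401 160/197 -63600/78997 -16320/78997 -6 -7 W
2 8/17 20/41 -498/697 -6/697 -5 -7 S
3 160/173 32/73 -14448/12629 3072/12629 -5 -6 E
4 80/117 80/117 -40/39 0 -6 -6 N
5 160/401 160/197 -63600/78997 -16320/78997 -6 -7 W
6 8/17 20/41 -498/697 -6/697 -5 -7 S
7 160/173 32/73 -14448/12629 3072/12629 -5 -6 E
final -6 -6 N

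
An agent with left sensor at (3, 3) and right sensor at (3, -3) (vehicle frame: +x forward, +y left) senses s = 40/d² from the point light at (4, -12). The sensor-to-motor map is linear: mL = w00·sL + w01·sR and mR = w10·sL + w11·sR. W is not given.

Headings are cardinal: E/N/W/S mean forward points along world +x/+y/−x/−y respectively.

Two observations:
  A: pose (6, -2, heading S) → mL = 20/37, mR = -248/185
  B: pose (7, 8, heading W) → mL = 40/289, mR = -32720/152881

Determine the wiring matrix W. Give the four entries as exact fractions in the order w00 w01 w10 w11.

1 0 -1 -1

obs A: pose=(6,-2,S) → sL=20/37, sR=4/5, mL=20/37, mR=-248/185
obs B: pose=(7,8,W) → sL=40/289, sR=40/529, mL=40/289, mR=-32720/152881
sensor matrix S = [[20/37, 4/5], [40/289, 40/529]]; det S = -395136/5656597
solve [mL_A; mL_B] = S·[w00; w01] and [mR_A; mR_B] = S·[w10; w11]:
  w00 = 1, w01 = 0, w10 = -1, w11 = -1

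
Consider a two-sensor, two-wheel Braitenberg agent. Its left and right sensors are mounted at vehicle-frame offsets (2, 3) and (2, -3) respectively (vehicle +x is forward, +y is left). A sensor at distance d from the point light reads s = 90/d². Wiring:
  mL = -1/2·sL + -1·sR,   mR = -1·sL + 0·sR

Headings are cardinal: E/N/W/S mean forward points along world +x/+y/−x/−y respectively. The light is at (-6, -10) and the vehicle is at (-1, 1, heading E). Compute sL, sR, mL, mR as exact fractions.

18/49 90/113 -5427/5537 -18/49

left sensor world pos  = (1, 4); dL² = 245
right sensor world pos = (1, -2); dR² = 113
sL = 90/245 = 18/49
sR = 90/113 = 90/113
mL = -1/2·sL + -1·sR = -5427/5537
mR = -1·sL + 0·sR = -18/49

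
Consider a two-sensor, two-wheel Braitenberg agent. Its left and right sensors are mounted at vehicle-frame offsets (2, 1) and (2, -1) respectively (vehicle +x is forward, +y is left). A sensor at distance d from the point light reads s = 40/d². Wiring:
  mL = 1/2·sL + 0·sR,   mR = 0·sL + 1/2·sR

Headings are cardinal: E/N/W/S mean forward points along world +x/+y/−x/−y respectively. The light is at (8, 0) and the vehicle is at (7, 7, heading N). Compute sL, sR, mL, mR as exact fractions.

8/17 40/81 4/17 20/81

left sensor world pos  = (6, 9); dL² = 85
right sensor world pos = (8, 9); dR² = 81
sL = 40/85 = 8/17
sR = 40/81 = 40/81
mL = 1/2·sL + 0·sR = 4/17
mR = 0·sL + 1/2·sR = 20/81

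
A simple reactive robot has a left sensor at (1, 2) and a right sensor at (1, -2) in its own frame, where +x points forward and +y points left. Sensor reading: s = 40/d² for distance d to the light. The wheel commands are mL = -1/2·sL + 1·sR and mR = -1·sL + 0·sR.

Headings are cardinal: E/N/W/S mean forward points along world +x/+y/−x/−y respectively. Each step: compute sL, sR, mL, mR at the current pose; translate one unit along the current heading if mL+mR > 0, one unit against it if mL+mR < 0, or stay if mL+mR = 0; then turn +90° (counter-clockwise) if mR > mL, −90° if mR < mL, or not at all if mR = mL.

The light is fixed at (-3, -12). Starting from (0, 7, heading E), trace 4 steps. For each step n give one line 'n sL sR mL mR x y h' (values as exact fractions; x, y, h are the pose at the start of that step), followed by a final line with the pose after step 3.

n=0: pose=(0,7,E); sL=40/457, sR=8/61; mL=2436/27877, mR=-40/457; mL+mR=-4/27877 → advance -1; mR−mL=-4876/27877 → turn -1·90°
n=1: pose=(-1,7,S); sL=2/17, sR=10/81; mL=89/1377, mR=-2/17; mL+mR=-73/1377 → advance -1; mR−mL=-251/1377 → turn -1·90°
n=2: pose=(-1,8,W); sL=8/65, sR=8/97; mL=132/6305, mR=-8/65; mL+mR=-644/6305 → advance -1; mR−mL=-908/6305 → turn -1·90°
n=3: pose=(0,8,N); sL=20/221, sR=20/233; mL=2090/51493, mR=-20/221; mL+mR=-2570/51493 → advance -1; mR−mL=-6750/51493 → turn -1·90°

0 40/457 8/61 2436/27877 -40/457 0 7 E
1 2/17 10/81 89/1377 -2/17 -1 7 S
2 8/65 8/97 132/6305 -8/65 -1 8 W
3 20/221 20/233 2090/51493 -20/221 0 8 N
final 0 7 E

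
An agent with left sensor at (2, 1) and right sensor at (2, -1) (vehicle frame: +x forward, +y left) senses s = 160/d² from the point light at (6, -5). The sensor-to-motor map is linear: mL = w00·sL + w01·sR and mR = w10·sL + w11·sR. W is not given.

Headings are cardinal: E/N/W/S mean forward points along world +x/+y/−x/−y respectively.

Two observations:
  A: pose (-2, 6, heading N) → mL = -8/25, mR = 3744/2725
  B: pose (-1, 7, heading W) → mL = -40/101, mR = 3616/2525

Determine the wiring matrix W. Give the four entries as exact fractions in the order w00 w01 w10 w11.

obs A: pose=(-2,6,N) → sL=16/25, sR=80/109, mL=-8/25, mR=3744/2725
obs B: pose=(-1,7,W) → sL=80/101, sR=16/25, mL=-40/101, mR=3616/2525
sensor matrix S = [[16/25, 80/109], [80/101, 16/25]]; det S = -1181696/6880625
solve [mL_A; mL_B] = S·[w00; w01] and [mR_A; mR_B] = S·[w10; w11]:
  w00 = -1/2, w01 = 0, w10 = 1, w11 = 1

-1/2 0 1 1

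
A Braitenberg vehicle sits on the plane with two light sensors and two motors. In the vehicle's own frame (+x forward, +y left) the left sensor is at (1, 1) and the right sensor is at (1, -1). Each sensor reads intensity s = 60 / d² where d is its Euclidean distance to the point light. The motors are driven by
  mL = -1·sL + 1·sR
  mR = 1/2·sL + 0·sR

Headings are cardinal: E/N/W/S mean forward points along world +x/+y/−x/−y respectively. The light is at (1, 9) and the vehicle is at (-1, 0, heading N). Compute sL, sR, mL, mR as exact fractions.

left sensor world pos  = (-2, 1); dL² = 73
right sensor world pos = (0, 1); dR² = 65
sL = 60/73 = 60/73
sR = 60/65 = 12/13
mL = -1·sL + 1·sR = 96/949
mR = 1/2·sL + 0·sR = 30/73

60/73 12/13 96/949 30/73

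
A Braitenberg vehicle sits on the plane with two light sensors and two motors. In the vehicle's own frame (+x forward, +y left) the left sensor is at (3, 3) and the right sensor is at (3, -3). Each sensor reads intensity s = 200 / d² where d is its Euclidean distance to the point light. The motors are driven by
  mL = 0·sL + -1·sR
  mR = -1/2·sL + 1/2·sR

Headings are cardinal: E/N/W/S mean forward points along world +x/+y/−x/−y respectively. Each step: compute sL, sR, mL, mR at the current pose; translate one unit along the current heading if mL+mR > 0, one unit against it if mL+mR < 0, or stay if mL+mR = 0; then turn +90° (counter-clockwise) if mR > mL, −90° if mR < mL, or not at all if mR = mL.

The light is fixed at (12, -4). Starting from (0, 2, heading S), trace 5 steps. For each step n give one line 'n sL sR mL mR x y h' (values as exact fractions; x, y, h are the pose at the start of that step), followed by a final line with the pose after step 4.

n=0: pose=(0,2,S); sL=20/9, sR=100/117; mL=-100/117, mR=-80/117; mL+mR=-20/13 → advance -1; mR−mL=20/117 → turn +1·90°
n=1: pose=(0,3,E); sL=200/181, sR=200/97; mL=-200/97, mR=8400/17557; mL+mR=-27800/17557 → advance -1; mR−mL=44600/17557 → turn +1·90°
n=2: pose=(-1,3,N); sL=50/89, sR=1; mL=-1, mR=39/178; mL+mR=-139/178 → advance -1; mR−mL=217/178 → turn +1·90°
n=3: pose=(-1,2,W); sL=40/53, sR=200/337; mL=-200/337, mR=-1440/17861; mL+mR=-12040/17861 → advance -1; mR−mL=9160/17861 → turn +1·90°
n=4: pose=(0,2,S); sL=20/9, sR=100/117; mL=-100/117, mR=-80/117; mL+mR=-20/13 → advance -1; mR−mL=20/117 → turn +1·90°

0 20/9 100/117 -100/117 -80/117 0 2 S
1 200/181 200/97 -200/97 8400/17557 0 3 E
2 50/89 1 -1 39/178 -1 3 N
3 40/53 200/337 -200/337 -1440/17861 -1 2 W
4 20/9 100/117 -100/117 -80/117 0 2 S
final 0 3 E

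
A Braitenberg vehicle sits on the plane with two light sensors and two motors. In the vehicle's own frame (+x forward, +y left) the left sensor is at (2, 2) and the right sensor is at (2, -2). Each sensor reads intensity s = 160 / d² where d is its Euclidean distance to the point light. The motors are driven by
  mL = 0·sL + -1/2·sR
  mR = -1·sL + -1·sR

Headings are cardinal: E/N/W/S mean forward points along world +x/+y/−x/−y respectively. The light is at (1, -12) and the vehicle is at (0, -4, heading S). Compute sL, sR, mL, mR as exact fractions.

160/37 32/9 -16/9 -2624/333

left sensor world pos  = (2, -6); dL² = 37
right sensor world pos = (-2, -6); dR² = 45
sL = 160/37 = 160/37
sR = 160/45 = 32/9
mL = 0·sL + -1/2·sR = -16/9
mR = -1·sL + -1·sR = -2624/333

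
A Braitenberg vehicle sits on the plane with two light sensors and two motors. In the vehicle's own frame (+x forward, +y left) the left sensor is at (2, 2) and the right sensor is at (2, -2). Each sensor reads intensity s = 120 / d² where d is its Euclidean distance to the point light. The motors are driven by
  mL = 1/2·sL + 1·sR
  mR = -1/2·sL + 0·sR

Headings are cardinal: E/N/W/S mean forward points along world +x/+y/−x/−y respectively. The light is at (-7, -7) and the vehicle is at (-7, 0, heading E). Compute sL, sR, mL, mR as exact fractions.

24/17 120/29 2388/493 -12/17

left sensor world pos  = (-5, 2); dL² = 85
right sensor world pos = (-5, -2); dR² = 29
sL = 120/85 = 24/17
sR = 120/29 = 120/29
mL = 1/2·sL + 1·sR = 2388/493
mR = -1/2·sL + 0·sR = -12/17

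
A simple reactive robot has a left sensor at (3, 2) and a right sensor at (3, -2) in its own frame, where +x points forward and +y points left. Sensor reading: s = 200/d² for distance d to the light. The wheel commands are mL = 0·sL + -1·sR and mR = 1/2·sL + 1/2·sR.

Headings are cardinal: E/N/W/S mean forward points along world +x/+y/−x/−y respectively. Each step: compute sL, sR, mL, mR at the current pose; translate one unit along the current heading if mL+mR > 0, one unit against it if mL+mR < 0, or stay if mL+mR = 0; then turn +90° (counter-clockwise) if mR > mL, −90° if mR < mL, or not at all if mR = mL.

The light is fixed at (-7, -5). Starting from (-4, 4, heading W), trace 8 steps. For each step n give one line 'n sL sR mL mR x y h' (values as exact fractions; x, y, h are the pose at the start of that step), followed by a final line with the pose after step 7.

n=0: pose=(-4,4,W); sL=200/49, sR=200/121; mL=-200/121, mR=17000/5929; mL+mR=7200/5929 → advance +1; mR−mL=26800/5929 → turn +1·90°
n=1: pose=(-5,4,S); sL=50/13, sR=50/9; mL=-50/9, mR=550/117; mL+mR=-100/117 → advance -1; mR−mL=400/39 → turn +1·90°
n=2: pose=(-5,5,E); sL=200/169, sR=200/89; mL=-200/89, mR=25800/15041; mL+mR=-8000/15041 → advance -1; mR−mL=59600/15041 → turn +1·90°
n=3: pose=(-6,5,N); sL=20/17, sR=100/89; mL=-100/89, mR=1740/1513; mL+mR=40/1513 → advance +1; mR−mL=3440/1513 → turn +1·90°
n=4: pose=(-6,6,W); sL=40/17, sR=200/173; mL=-200/173, mR=5160/2941; mL+mR=1760/2941 → advance +1; mR−mL=8560/2941 → turn +1·90°
n=5: pose=(-7,6,S); sL=50/17, sR=50/17; mL=-50/17, mR=50/17; mL+mR=0 → advance +0; mR−mL=100/17 → turn +1·90°
n=6: pose=(-7,6,E); sL=100/89, sR=20/9; mL=-20/9, mR=1340/801; mL+mR=-440/801 → advance -1; mR−mL=1040/267 → turn +1·90°
n=7: pose=(-8,6,N); sL=40/41, sR=200/197; mL=-200/197, mR=8040/8077; mL+mR=-160/8077 → advance -1; mR−mL=16240/8077 → turn +1·90°

0 200/49 200/121 -200/121 17000/5929 -4 4 W
1 50/13 50/9 -50/9 550/117 -5 4 S
2 200/169 200/89 -200/89 25800/15041 -5 5 E
3 20/17 100/89 -100/89 1740/1513 -6 5 N
4 40/17 200/173 -200/173 5160/2941 -6 6 W
5 50/17 50/17 -50/17 50/17 -7 6 S
6 100/89 20/9 -20/9 1340/801 -7 6 E
7 40/41 200/197 -200/197 8040/8077 -8 6 N
final -8 5 W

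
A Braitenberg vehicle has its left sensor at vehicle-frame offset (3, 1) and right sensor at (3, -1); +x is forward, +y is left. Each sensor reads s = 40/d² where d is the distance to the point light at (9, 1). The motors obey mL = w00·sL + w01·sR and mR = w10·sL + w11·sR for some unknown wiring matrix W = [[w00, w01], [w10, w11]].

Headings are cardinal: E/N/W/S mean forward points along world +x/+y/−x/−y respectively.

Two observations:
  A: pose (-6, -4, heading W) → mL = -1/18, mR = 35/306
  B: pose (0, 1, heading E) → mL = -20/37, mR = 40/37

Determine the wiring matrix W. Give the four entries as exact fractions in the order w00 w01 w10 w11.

-1/2 0 1/2 1/2

obs A: pose=(-6,-4,W) → sL=1/9, sR=2/17, mL=-1/18, mR=35/306
obs B: pose=(0,1,E) → sL=40/37, sR=40/37, mL=-20/37, mR=40/37
sensor matrix S = [[1/9, 2/17], [40/37, 40/37]]; det S = -40/5661
solve [mL_A; mL_B] = S·[w00; w01] and [mR_A; mR_B] = S·[w10; w11]:
  w00 = -1/2, w01 = 0, w10 = 1/2, w11 = 1/2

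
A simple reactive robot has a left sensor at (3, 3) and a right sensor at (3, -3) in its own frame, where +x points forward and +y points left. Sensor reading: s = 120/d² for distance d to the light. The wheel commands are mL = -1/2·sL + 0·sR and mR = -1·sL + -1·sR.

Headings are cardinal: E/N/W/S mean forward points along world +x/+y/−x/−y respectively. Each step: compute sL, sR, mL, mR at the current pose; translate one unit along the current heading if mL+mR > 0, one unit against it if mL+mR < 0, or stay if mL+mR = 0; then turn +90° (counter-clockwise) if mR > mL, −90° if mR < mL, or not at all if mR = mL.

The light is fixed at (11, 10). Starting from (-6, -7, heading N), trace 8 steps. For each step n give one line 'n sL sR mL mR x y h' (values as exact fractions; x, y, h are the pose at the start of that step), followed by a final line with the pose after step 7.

n=0: pose=(-6,-7,N); sL=30/149, sR=15/49; mL=-15/149, mR=-3705/7301; mL+mR=-4440/7301 → advance -1; mR−mL=-2970/7301 → turn -1·90°
n=1: pose=(-6,-8,E); sL=120/421, sR=120/637; mL=-60/421, mR=-126960/268177; mL+mR=-165180/268177 → advance -1; mR−mL=-88740/268177 → turn -1·90°
n=2: pose=(-7,-8,S); sL=20/111, sR=20/147; mL=-10/111, mR=-1720/5439; mL+mR=-2210/5439 → advance -1; mR−mL=-410/1813 → turn -1·90°
n=3: pose=(-7,-7,W); sL=120/841, sR=120/637; mL=-60/841, mR=-177360/535717; mL+mR=-215580/535717 → advance -1; mR−mL=-139140/535717 → turn -1·90°
n=4: pose=(-6,-7,N); sL=30/149, sR=15/49; mL=-15/149, mR=-3705/7301; mL+mR=-4440/7301 → advance -1; mR−mL=-2970/7301 → turn -1·90°
n=5: pose=(-6,-8,E); sL=120/421, sR=120/637; mL=-60/421, mR=-126960/268177; mL+mR=-165180/268177 → advance -1; mR−mL=-88740/268177 → turn -1·90°
n=6: pose=(-7,-8,S); sL=20/111, sR=20/147; mL=-10/111, mR=-1720/5439; mL+mR=-2210/5439 → advance -1; mR−mL=-410/1813 → turn -1·90°
n=7: pose=(-7,-7,W); sL=120/841, sR=120/637; mL=-60/841, mR=-177360/535717; mL+mR=-215580/535717 → advance -1; mR−mL=-139140/535717 → turn -1·90°

0 30/149 15/49 -15/149 -3705/7301 -6 -7 N
1 120/421 120/637 -60/421 -126960/268177 -6 -8 E
2 20/111 20/147 -10/111 -1720/5439 -7 -8 S
3 120/841 120/637 -60/841 -177360/535717 -7 -7 W
4 30/149 15/49 -15/149 -3705/7301 -6 -7 N
5 120/421 120/637 -60/421 -126960/268177 -6 -8 E
6 20/111 20/147 -10/111 -1720/5439 -7 -8 S
7 120/841 120/637 -60/841 -177360/535717 -7 -7 W
final -6 -7 N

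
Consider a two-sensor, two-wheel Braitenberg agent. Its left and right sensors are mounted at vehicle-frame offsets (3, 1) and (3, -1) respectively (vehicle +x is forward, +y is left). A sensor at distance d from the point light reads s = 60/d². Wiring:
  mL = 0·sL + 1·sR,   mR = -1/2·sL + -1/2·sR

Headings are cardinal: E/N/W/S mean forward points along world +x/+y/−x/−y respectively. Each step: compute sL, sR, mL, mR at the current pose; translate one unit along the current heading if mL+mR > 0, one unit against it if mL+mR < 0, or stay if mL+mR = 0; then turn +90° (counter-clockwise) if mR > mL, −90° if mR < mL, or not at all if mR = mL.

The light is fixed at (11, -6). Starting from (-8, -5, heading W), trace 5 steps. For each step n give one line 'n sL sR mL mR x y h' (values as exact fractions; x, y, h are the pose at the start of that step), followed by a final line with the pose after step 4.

0 15/121 15/122 15/122 -3645/29524 -8 -5 W
1 60/377 12/61 12/61 -4092/22997 -7 -5 N
2 10/39 30/113 30/113 -1150/4407 -7 -4 E
3 60/257 12/65 12/65 -3492/16705 -6 -4 S
4 15/101 15/104 15/104 -3075/21008 -6 -3 W
final -5 -3 N

n=0: pose=(-8,-5,W); sL=15/121, sR=15/122; mL=15/122, mR=-3645/29524; mL+mR=-15/29524 → advance -1; mR−mL=-7275/29524 → turn -1·90°
n=1: pose=(-7,-5,N); sL=60/377, sR=12/61; mL=12/61, mR=-4092/22997; mL+mR=432/22997 → advance +1; mR−mL=-8616/22997 → turn -1·90°
n=2: pose=(-7,-4,E); sL=10/39, sR=30/113; mL=30/113, mR=-1150/4407; mL+mR=20/4407 → advance +1; mR−mL=-2320/4407 → turn -1·90°
n=3: pose=(-6,-4,S); sL=60/257, sR=12/65; mL=12/65, mR=-3492/16705; mL+mR=-408/16705 → advance -1; mR−mL=-6576/16705 → turn -1·90°
n=4: pose=(-6,-3,W); sL=15/101, sR=15/104; mL=15/104, mR=-3075/21008; mL+mR=-45/21008 → advance -1; mR−mL=-6105/21008 → turn -1·90°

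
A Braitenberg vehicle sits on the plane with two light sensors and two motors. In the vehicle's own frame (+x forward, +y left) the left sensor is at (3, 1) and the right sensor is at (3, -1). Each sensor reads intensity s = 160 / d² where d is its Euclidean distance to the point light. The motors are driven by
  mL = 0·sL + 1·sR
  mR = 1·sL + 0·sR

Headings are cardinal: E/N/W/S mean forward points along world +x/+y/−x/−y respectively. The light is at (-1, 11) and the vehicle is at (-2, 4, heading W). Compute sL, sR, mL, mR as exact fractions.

2 40/13 40/13 2

left sensor world pos  = (-5, 3); dL² = 80
right sensor world pos = (-5, 5); dR² = 52
sL = 160/80 = 2
sR = 160/52 = 40/13
mL = 0·sL + 1·sR = 40/13
mR = 1·sL + 0·sR = 2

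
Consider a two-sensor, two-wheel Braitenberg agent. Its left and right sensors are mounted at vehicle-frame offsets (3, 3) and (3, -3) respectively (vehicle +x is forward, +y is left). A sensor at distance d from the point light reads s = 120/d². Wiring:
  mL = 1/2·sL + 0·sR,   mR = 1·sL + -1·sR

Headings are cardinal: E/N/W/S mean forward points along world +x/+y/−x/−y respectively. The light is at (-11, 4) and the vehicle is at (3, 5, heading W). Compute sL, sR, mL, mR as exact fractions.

24/25 120/137 12/25 288/3425

left sensor world pos  = (0, 2); dL² = 125
right sensor world pos = (0, 8); dR² = 137
sL = 120/125 = 24/25
sR = 120/137 = 120/137
mL = 1/2·sL + 0·sR = 12/25
mR = 1·sL + -1·sR = 288/3425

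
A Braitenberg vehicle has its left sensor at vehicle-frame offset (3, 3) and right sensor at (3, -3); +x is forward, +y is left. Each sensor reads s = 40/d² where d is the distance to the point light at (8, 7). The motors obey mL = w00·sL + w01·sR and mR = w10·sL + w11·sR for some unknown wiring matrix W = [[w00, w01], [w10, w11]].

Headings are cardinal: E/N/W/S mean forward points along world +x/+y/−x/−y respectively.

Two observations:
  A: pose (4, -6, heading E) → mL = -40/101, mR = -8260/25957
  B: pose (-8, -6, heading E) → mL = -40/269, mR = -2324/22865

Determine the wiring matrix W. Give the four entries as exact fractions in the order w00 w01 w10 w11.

-1 0 -1 1/2

obs A: pose=(4,-6,E) → sL=40/101, sR=40/257, mL=-40/101, mR=-8260/25957
obs B: pose=(-8,-6,E) → sL=40/269, sR=8/85, mL=-40/269, mR=-2324/22865
sensor matrix S = [[40/101, 40/257], [40/269, 8/85]]; det S = 1677312/118701361
solve [mL_A; mL_B] = S·[w00; w01] and [mR_A; mR_B] = S·[w10; w11]:
  w00 = -1, w01 = 0, w10 = -1, w11 = 1/2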